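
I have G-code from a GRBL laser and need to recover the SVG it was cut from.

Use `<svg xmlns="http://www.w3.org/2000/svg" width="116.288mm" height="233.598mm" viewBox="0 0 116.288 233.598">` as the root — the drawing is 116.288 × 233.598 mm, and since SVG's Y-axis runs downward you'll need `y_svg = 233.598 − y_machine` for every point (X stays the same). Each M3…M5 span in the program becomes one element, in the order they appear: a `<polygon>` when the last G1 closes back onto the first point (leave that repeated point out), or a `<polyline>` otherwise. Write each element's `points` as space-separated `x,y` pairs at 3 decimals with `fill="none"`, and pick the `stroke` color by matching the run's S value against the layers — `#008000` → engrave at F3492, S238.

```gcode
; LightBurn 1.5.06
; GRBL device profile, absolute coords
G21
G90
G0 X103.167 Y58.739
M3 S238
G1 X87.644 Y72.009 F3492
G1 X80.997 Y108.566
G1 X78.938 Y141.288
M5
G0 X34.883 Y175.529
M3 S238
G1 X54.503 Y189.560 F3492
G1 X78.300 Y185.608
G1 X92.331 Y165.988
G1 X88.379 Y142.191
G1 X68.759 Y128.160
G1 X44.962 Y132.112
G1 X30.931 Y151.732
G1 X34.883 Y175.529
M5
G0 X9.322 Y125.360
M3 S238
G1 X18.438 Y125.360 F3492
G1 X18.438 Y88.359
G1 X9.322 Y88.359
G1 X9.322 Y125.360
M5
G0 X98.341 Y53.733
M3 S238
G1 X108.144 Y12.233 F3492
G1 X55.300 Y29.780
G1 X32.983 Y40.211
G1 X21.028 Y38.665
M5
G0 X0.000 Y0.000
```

Each laser-on run becomes one SVG element. Flip Y back into SVG space with y_svg = 233.598 − y_machine. Every run uses S238, so all elements get stroke `#008000` (engrave).

Run 1: The run is open, so emit a `<polyline>` with points (Y-flipped): 103.167,174.859 87.644,161.589 80.997,125.032 78.938,92.310.

Run 2: The run returns to its start, so emit a `<polygon>` with points (Y-flipped): 34.883,58.069 54.503,44.038 78.300,47.990 92.331,67.610 88.379,91.407 68.759,105.438 44.962,101.486 30.931,81.866.

Run 3: The run returns to its start, so emit a `<polygon>` with points (Y-flipped): 9.322,108.238 18.438,108.238 18.438,145.239 9.322,145.239.

Run 4: The run is open, so emit a `<polyline>` with points (Y-flipped): 98.341,179.865 108.144,221.365 55.300,203.818 32.983,193.387 21.028,194.933.

<svg xmlns="http://www.w3.org/2000/svg" width="116.288mm" height="233.598mm" viewBox="0 0 116.288 233.598">
  <polyline points="103.167,174.859 87.644,161.589 80.997,125.032 78.938,92.310" fill="none" stroke="#008000"/>
  <polygon points="34.883,58.069 54.503,44.038 78.300,47.990 92.331,67.610 88.379,91.407 68.759,105.438 44.962,101.486 30.931,81.866" fill="none" stroke="#008000"/>
  <polygon points="9.322,108.238 18.438,108.238 18.438,145.239 9.322,145.239" fill="none" stroke="#008000"/>
  <polyline points="98.341,179.865 108.144,221.365 55.300,203.818 32.983,193.387 21.028,194.933" fill="none" stroke="#008000"/>
</svg>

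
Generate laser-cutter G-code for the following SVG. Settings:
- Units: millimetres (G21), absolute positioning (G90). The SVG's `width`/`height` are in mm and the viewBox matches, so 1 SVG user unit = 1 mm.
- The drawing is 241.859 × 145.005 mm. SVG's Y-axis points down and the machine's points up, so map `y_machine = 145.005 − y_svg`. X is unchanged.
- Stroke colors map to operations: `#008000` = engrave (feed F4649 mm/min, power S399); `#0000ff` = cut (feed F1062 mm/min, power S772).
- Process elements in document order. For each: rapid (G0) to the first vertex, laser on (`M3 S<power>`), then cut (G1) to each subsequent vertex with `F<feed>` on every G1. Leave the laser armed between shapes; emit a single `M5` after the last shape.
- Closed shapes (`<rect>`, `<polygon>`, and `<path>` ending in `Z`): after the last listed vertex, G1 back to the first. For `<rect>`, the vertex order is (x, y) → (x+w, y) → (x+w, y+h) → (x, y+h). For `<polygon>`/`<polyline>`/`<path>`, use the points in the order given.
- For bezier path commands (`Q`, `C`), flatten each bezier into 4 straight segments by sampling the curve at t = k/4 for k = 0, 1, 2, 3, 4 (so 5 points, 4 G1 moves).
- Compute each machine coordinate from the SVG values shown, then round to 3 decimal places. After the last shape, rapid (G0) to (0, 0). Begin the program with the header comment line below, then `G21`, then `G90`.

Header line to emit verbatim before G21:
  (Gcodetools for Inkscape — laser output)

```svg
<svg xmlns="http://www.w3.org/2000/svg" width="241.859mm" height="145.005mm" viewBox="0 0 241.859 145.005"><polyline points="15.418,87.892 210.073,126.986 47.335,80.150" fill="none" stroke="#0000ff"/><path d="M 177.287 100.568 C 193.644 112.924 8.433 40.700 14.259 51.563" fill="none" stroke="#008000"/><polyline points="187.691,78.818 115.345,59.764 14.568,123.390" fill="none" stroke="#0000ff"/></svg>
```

(Gcodetools for Inkscape — laser output)
G21
G90
G0 X15.418 Y57.113
M3 S772
G1 X210.073 Y18.019 F1062
G1 X47.335 Y64.855 F1062
G0 X177.287 Y44.437
M3 S399
G1 X157.895 Y48.409 F4649
G1 X99.722 Y68.380 F4649
G1 X39.574 Y88.630 F4649
G1 X14.259 Y93.442 F4649
G0 X187.691 Y66.187
M3 S772
G1 X115.345 Y85.241 F1062
G1 X14.568 Y21.615 F1062
M5
G0 X0.000 Y0.000

viewBox `0 0 241.859 145.005` with mm width/height → 1 unit = 1 mm. Flip: y_m = 145.005 − y_svg.

**Shape 1** — `<polyline>` open polyline, stroke `#0000ff` → cut (S772, F1062). Machine vertices: (15.418,57.113) → (210.073,18.019) → (47.335,64.855). Open path.

**Shape 2** — `<path>` cubic bezier, stroke `#008000` → engrave (S399, F4649). Control points (SVG): P0=(177.287,100.568), P1=(193.644,112.924), P2=(8.433,40.700), P3=(14.259,51.563); sampled at t=k/4. Machine vertices: (177.287,44.437) → (157.895,48.409) → (99.722,68.380) → (39.574,88.630) → (14.259,93.442). Open path.

**Shape 3** — `<polyline>` open polyline, stroke `#0000ff` → cut (S772, F1062). Machine vertices: (187.691,66.187) → (115.345,85.241) → (14.568,21.615). Open path.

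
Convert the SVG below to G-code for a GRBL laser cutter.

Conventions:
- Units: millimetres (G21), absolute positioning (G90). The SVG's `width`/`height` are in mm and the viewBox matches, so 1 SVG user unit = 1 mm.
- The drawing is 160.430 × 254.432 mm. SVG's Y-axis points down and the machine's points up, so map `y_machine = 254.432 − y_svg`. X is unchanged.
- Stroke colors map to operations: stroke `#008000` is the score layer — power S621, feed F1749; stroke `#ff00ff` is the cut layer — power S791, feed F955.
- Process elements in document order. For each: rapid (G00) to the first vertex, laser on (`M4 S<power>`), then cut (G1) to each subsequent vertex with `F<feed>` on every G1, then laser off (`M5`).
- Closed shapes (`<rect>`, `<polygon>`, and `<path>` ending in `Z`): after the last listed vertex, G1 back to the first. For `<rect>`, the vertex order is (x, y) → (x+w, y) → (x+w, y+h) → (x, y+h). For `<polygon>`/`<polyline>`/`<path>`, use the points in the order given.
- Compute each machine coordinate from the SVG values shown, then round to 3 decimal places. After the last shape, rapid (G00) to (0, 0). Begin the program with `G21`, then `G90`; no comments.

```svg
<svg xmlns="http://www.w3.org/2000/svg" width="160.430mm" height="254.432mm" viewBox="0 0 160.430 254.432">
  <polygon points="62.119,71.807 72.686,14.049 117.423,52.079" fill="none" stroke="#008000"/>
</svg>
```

Since the viewBox matches the mm dimensions, user units are millimetres directly. The only transform is the Y-flip y_m = 254.432 − y_svg.

Shape 1 is a regular polygon drawn with `<polygon>`. Its stroke #008000 means score at S621, F1749. After flipping Y the toolpath is (62.119,182.625) → (72.686,240.383) → (117.423,202.353) → (62.119,182.625), returning to the start.

G21
G90
G00 X62.119 Y182.625
M4 S621
G1 X72.686 Y240.383 F1749
G1 X117.423 Y202.353 F1749
G1 X62.119 Y182.625 F1749
M5
G00 X0.000 Y0.000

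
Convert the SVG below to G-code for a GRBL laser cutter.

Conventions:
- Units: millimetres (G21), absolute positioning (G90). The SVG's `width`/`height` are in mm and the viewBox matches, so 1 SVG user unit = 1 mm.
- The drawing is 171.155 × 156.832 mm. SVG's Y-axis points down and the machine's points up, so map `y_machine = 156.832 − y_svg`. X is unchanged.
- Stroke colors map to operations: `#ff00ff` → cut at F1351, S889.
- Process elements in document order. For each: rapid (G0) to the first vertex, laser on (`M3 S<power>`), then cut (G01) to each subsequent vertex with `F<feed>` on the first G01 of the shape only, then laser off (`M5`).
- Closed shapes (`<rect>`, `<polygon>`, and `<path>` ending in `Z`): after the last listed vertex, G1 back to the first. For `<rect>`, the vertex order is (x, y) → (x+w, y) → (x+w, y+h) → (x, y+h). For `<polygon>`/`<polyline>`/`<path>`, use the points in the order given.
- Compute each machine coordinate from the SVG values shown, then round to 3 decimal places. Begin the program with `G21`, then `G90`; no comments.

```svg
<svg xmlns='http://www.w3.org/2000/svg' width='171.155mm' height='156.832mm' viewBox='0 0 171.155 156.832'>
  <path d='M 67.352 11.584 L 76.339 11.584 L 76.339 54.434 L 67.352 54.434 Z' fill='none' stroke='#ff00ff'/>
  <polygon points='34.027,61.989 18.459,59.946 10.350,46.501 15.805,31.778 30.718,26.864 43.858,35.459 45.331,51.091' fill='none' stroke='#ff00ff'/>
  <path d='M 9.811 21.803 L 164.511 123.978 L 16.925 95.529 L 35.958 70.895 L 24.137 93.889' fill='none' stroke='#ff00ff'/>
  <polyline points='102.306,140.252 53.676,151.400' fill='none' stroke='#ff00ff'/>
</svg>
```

G21
G90
G0 X67.352 Y145.248
M3 S889
G01 X76.339 Y145.248 F1351
G01 X76.339 Y102.398
G01 X67.352 Y102.398
G01 X67.352 Y145.248
M5
G0 X34.027 Y94.843
M3 S889
G01 X18.459 Y96.886 F1351
G01 X10.350 Y110.331
G01 X15.805 Y125.054
G01 X30.718 Y129.968
G01 X43.858 Y121.373
G01 X45.331 Y105.741
G01 X34.027 Y94.843
M5
G0 X9.811 Y135.029
M3 S889
G01 X164.511 Y32.854 F1351
G01 X16.925 Y61.303
G01 X35.958 Y85.937
G01 X24.137 Y62.943
M5
G0 X102.306 Y16.580
M3 S889
G01 X53.676 Y5.432 F1351
M5

1 u = 1 mm; y_m = 156.832 − y.

[1] `<path>` rectangle, #ff00ff→cut S889 F1351: (67.352,145.248) → (76.339,145.248) → (76.339,102.398) → (67.352,102.398) → (67.352,145.248) (closed)

[2] `<polygon>` regular polygon, #ff00ff→cut S889 F1351: (34.027,94.843) → (18.459,96.886) → (10.350,110.331) → (15.805,125.054) → (30.718,129.968) → (43.858,121.373) → (45.331,105.741) → (34.027,94.843) (closed)

[3] `<path>` open polyline, #ff00ff→cut S889 F1351: (9.811,135.029) → (164.511,32.854) → (16.925,61.303) → (35.958,85.937) → (24.137,62.943)

[4] `<polyline>` line segment, #ff00ff→cut S889 F1351: (102.306,16.580) → (53.676,5.432)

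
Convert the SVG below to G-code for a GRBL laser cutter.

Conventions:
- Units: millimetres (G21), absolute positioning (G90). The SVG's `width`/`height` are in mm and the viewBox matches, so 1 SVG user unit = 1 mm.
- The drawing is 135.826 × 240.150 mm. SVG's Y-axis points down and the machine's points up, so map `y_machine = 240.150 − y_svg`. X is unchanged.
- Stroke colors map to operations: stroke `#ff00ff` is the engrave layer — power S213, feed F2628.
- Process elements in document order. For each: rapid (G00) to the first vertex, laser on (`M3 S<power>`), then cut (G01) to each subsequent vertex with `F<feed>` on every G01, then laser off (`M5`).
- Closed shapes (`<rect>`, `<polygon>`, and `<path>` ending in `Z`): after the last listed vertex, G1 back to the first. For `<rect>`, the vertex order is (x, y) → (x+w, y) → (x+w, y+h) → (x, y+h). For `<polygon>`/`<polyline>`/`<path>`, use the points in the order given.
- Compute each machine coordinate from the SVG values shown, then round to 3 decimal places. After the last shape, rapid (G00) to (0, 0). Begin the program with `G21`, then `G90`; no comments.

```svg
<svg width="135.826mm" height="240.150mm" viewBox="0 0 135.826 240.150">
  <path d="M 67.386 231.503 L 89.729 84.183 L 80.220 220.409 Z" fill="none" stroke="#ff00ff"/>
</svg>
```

1 u = 1 mm; y_m = 240.150 − y.

[1] `<path>` closed polygon, #ff00ff→engrave S213 F2628: (67.386,8.647) → (89.729,155.967) → (80.220,19.741) → (67.386,8.647) (closed)

G21
G90
G00 X67.386 Y8.647
M3 S213
G01 X89.729 Y155.967 F2628
G01 X80.220 Y19.741 F2628
G01 X67.386 Y8.647 F2628
M5
G00 X0.000 Y0.000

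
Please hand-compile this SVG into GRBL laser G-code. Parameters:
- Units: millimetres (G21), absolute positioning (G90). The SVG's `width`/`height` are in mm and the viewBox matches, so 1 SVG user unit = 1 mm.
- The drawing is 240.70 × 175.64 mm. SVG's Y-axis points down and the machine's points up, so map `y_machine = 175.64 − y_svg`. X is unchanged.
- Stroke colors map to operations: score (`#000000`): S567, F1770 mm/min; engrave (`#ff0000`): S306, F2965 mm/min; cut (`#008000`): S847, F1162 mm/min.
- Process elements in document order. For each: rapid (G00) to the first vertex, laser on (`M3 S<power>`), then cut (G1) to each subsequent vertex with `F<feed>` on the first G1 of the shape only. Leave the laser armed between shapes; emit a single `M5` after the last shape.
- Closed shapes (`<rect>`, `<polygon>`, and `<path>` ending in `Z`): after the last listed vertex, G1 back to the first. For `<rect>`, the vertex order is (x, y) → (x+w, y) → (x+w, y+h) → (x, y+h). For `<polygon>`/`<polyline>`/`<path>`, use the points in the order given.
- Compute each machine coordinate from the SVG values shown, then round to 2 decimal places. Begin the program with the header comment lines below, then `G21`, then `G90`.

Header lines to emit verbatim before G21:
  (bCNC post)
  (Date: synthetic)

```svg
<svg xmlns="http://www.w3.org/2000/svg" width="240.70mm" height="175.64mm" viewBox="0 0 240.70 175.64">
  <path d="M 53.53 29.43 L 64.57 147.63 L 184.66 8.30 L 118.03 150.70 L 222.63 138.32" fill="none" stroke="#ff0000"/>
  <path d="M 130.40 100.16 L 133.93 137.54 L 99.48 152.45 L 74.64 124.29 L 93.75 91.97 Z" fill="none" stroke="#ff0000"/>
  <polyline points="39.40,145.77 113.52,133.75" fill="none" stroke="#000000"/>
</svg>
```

(bCNC post)
(Date: synthetic)
G21
G90
G00 X53.53 Y146.21
M3 S306
G1 X64.57 Y28.01 F2965
G1 X184.66 Y167.34
G1 X118.03 Y24.94
G1 X222.63 Y37.32
G00 X130.40 Y75.48
M3 S306
G1 X133.93 Y38.10 F2965
G1 X99.48 Y23.19
G1 X74.64 Y51.35
G1 X93.75 Y83.67
G1 X130.40 Y75.48
G00 X39.40 Y29.87
M3 S567
G1 X113.52 Y41.89 F1770
M5

1 u = 1 mm; y_m = 175.64 − y.

[1] `<path>` open polyline, #ff0000→engrave S306 F2965: (53.53,146.21) → (64.57,28.01) → (184.66,167.34) → (118.03,24.94) → (222.63,37.32)

[2] `<path>` regular polygon, #ff0000→engrave S306 F2965: (130.40,75.48) → (133.93,38.10) → (99.48,23.19) → (74.64,51.35) → (93.75,83.67) → (130.40,75.48) (closed)

[3] `<polyline>` line segment, #000000→score S567 F1770: (39.40,29.87) → (113.52,41.89)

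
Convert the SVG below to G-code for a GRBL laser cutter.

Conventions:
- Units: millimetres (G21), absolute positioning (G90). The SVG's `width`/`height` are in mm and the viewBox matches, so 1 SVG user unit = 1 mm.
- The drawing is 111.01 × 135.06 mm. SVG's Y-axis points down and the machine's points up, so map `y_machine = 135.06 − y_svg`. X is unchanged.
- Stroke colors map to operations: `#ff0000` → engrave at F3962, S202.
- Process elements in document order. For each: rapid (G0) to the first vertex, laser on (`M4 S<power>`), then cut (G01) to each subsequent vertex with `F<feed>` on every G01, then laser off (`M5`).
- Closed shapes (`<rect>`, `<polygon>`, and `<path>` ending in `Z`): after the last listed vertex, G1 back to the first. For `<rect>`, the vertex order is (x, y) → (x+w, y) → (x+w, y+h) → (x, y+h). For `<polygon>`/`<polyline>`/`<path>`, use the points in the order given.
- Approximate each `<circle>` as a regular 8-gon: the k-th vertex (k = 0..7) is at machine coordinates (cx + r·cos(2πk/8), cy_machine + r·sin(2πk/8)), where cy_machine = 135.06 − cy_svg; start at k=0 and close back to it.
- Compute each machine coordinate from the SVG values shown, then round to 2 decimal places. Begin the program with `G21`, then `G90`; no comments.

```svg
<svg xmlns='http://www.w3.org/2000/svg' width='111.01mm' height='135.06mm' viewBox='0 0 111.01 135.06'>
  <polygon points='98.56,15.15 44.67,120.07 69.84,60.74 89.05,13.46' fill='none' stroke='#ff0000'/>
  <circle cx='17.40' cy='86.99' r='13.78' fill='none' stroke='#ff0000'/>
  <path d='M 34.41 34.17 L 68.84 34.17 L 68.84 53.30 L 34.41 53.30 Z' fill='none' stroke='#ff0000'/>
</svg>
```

G21
G90
G0 X98.56 Y119.91
M4 S202
G01 X44.67 Y14.99 F3962
G01 X69.84 Y74.32 F3962
G01 X89.05 Y121.60 F3962
G01 X98.56 Y119.91 F3962
M5
G0 X31.18 Y48.07
M4 S202
G01 X27.14 Y57.81 F3962
G01 X17.40 Y61.85 F3962
G01 X7.66 Y57.81 F3962
G01 X3.62 Y48.07 F3962
G01 X7.66 Y38.33 F3962
G01 X17.40 Y34.29 F3962
G01 X27.14 Y38.33 F3962
G01 X31.18 Y48.07 F3962
M5
G0 X34.41 Y100.89
M4 S202
G01 X68.84 Y100.89 F3962
G01 X68.84 Y81.76 F3962
G01 X34.41 Y81.76 F3962
G01 X34.41 Y100.89 F3962
M5

1 u = 1 mm; y_m = 135.06 − y.

[1] `<polygon>` closed polygon, #ff0000→engrave S202 F3962: (98.56,119.91) → (44.67,14.99) → (69.84,74.32) → (89.05,121.60) → (98.56,119.91) (closed)

[2] `<circle>` circle, #ff0000→engrave S202 F3962: (31.18,48.07) → (27.14,57.81) → (17.40,61.85) → (7.66,57.81) → (3.62,48.07) → (7.66,38.33) → (17.40,34.29) → (27.14,38.33) → (31.18,48.07) (closed)

[3] `<path>` rectangle, #ff0000→engrave S202 F3962: (34.41,100.89) → (68.84,100.89) → (68.84,81.76) → (34.41,81.76) → (34.41,100.89) (closed)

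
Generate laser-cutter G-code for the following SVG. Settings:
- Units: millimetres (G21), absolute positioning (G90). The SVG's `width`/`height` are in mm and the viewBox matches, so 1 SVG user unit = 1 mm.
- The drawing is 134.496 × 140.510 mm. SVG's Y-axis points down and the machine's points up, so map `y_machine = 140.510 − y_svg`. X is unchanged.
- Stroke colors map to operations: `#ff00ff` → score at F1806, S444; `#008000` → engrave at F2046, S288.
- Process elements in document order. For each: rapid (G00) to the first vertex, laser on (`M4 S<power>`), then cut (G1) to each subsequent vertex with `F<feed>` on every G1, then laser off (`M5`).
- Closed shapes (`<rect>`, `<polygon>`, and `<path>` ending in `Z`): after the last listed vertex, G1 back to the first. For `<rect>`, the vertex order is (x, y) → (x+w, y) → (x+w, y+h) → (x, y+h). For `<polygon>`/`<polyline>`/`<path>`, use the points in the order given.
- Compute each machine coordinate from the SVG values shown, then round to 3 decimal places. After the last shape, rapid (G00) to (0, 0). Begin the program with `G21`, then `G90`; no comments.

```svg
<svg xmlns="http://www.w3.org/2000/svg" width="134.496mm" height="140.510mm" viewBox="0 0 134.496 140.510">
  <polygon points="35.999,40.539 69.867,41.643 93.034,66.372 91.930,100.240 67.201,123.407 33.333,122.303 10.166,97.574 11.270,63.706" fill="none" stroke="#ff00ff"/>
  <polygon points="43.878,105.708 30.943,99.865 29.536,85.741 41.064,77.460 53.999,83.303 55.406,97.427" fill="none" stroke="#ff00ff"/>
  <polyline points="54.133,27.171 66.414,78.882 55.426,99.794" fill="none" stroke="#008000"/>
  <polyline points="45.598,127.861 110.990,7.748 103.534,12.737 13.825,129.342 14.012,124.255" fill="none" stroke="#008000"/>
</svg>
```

1 u = 1 mm; y_m = 140.510 − y.

[1] `<polygon>` regular polygon, #ff00ff→score S444 F1806: (35.999,99.971) → (69.867,98.867) → (93.034,74.138) → (91.930,40.270) → (67.201,17.103) → (33.333,18.207) → (10.166,42.936) → (11.270,76.804) → (35.999,99.971) (closed)

[2] `<polygon>` regular polygon, #ff00ff→score S444 F1806: (43.878,34.802) → (30.943,40.645) → (29.536,54.769) → (41.064,63.050) → (53.999,57.207) → (55.406,43.083) → (43.878,34.802) (closed)

[3] `<polyline>` open polyline, #008000→engrave S288 F2046: (54.133,113.339) → (66.414,61.628) → (55.426,40.716)

[4] `<polyline>` open polyline, #008000→engrave S288 F2046: (45.598,12.649) → (110.990,132.762) → (103.534,127.773) → (13.825,11.168) → (14.012,16.255)

G21
G90
G00 X35.999 Y99.971
M4 S444
G1 X69.867 Y98.867 F1806
G1 X93.034 Y74.138 F1806
G1 X91.930 Y40.270 F1806
G1 X67.201 Y17.103 F1806
G1 X33.333 Y18.207 F1806
G1 X10.166 Y42.936 F1806
G1 X11.270 Y76.804 F1806
G1 X35.999 Y99.971 F1806
M5
G00 X43.878 Y34.802
M4 S444
G1 X30.943 Y40.645 F1806
G1 X29.536 Y54.769 F1806
G1 X41.064 Y63.050 F1806
G1 X53.999 Y57.207 F1806
G1 X55.406 Y43.083 F1806
G1 X43.878 Y34.802 F1806
M5
G00 X54.133 Y113.339
M4 S288
G1 X66.414 Y61.628 F2046
G1 X55.426 Y40.716 F2046
M5
G00 X45.598 Y12.649
M4 S288
G1 X110.990 Y132.762 F2046
G1 X103.534 Y127.773 F2046
G1 X13.825 Y11.168 F2046
G1 X14.012 Y16.255 F2046
M5
G00 X0.000 Y0.000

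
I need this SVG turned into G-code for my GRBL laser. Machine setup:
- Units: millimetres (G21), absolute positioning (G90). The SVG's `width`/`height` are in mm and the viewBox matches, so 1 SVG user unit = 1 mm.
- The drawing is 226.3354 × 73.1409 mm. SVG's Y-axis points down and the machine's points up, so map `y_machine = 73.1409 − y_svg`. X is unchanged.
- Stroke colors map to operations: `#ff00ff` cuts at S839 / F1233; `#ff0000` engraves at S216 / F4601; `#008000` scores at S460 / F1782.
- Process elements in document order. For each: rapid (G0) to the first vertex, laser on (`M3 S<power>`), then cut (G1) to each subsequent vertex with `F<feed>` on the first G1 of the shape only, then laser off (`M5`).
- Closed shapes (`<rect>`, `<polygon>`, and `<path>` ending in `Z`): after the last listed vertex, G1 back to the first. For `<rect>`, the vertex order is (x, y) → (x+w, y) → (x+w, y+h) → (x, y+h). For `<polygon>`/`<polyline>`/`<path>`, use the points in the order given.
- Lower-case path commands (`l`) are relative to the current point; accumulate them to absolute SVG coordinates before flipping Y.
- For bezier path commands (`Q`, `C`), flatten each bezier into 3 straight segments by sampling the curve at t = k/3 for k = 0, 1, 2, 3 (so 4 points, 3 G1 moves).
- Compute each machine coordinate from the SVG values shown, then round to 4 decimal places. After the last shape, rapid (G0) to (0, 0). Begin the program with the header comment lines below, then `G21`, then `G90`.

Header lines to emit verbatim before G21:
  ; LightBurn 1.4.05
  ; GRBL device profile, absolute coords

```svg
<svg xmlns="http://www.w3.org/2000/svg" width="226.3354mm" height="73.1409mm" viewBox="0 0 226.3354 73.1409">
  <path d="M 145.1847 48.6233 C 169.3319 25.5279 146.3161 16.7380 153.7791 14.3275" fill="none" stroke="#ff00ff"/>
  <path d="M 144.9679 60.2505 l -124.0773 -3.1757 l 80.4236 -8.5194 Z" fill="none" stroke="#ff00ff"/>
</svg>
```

; LightBurn 1.4.05
; GRBL device profile, absolute coords
G21
G90
G0 X145.1847 Y24.5176
M3 S839
G1 X156.4865 Y43.1381 F1233
G1 X153.6001 Y53.9829
G1 X153.7791 Y58.8134
M5
G0 X144.9679 Y12.8904
M3 S839
G1 X20.8906 Y16.0661 F1233
G1 X101.3142 Y24.5855
G1 X144.9679 Y12.8904
M5
G0 X0.0000 Y0.0000

Since the viewBox matches the mm dimensions, user units are millimetres directly. The only transform is the Y-flip y_m = 73.1409 − y_svg.

Shape 1 is a cubic bezier drawn with `<path>`. Its stroke #ff00ff means cut at S839, F1233. After flipping Y the toolpath is (145.1847,24.5176) → (156.4865,43.1381) → (153.6001,53.9829) → (153.7791,58.8134).

Shape 2 is a closed polygon drawn with `<path>`. Its stroke #ff00ff means cut at S839, F1233. After flipping Y the toolpath is (144.9679,12.8904) → (20.8906,16.0661) → (101.3142,24.5855) → (144.9679,12.8904), returning to the start.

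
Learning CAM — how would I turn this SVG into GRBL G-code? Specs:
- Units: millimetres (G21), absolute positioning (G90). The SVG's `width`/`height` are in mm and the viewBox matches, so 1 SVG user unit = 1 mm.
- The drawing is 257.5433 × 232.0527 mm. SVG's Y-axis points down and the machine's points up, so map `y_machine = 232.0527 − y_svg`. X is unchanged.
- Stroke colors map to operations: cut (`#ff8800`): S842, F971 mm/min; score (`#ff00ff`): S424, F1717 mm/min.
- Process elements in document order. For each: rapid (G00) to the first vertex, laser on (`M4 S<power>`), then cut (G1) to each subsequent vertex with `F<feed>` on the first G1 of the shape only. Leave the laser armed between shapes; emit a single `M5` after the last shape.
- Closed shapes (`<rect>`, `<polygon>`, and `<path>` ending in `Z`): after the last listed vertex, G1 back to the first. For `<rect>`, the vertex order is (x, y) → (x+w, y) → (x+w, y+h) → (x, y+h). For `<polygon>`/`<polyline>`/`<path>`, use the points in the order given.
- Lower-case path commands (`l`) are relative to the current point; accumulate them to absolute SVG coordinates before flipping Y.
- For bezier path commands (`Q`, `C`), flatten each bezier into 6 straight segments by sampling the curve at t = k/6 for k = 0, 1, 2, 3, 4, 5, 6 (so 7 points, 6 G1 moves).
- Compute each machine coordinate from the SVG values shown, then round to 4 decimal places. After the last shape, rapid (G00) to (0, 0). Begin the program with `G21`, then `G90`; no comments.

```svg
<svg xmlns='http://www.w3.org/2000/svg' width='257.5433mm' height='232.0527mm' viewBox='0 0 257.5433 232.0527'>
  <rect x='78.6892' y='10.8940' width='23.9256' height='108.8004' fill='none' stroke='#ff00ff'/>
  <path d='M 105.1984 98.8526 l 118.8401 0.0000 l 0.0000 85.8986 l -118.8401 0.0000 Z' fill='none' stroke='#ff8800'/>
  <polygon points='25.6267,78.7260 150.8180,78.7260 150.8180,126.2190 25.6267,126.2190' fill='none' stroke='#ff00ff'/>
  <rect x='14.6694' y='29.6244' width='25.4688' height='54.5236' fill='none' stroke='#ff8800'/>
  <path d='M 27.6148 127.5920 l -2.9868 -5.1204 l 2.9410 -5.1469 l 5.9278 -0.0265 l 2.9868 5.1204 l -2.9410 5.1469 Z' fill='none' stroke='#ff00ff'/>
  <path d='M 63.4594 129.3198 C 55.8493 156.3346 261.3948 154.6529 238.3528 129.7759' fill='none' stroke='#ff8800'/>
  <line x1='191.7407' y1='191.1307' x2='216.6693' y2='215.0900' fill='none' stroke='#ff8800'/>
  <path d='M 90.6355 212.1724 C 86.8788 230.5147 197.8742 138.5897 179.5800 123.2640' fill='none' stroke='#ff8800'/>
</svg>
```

G21
G90
G00 X78.6892 Y221.1587
M4 S424
G1 X102.6148 Y221.1587 F1717
G1 X102.6148 Y112.3583
G1 X78.6892 Y112.3583
G1 X78.6892 Y221.1587
G00 X105.1984 Y133.2001
M4 S842
G1 X224.0385 Y133.2001 F971
G1 X224.0385 Y47.3015
G1 X105.1984 Y47.3015
G1 X105.1984 Y133.2001
G00 X25.6267 Y153.3267
M4 S424
G1 X150.8180 Y153.3267 F1717
G1 X150.8180 Y105.8337
G1 X25.6267 Y105.8337
G1 X25.6267 Y153.3267
G00 X14.6694 Y202.4283
M4 S842
G1 X40.1382 Y202.4283 F971
G1 X40.1382 Y147.9047
G1 X14.6694 Y147.9047
G1 X14.6694 Y202.4283
G00 X27.6148 Y104.4607
M4 S424
G1 X24.6280 Y109.5811 F1717
G1 X27.5690 Y114.7280
G1 X33.4968 Y114.7545
G1 X36.4836 Y109.6341
G1 X33.5426 Y104.4872
G1 X27.6148 Y104.4607
G00 X63.4594 Y102.7329
M4 S842
G1 X75.3722 Y91.5914 F971
G1 X110.5403 Y85.0799
G1 X156.6931 Y83.0454
G1 X201.5598 Y85.3353
G1 X232.8699 Y91.7967
G1 X238.3528 Y102.2768
G00 X191.7407 Y40.9220
M4 S842
G1 X216.6693 Y16.9627 F971
G00 X90.6355 Y19.8803
M4 S842
G1 X97.1900 Y19.0330 F971
G1 X116.0909 Y31.3728
G1 X140.5593 Y51.7090
G1 X163.8162 Y74.8509
G1 X179.0828 Y95.6077
G1 X179.5800 Y108.7887
M5
G00 X0.0000 Y0.0000

Since the viewBox matches the mm dimensions, user units are millimetres directly. The only transform is the Y-flip y_m = 232.0527 − y_svg.

Shape 1 is a rectangle drawn with `<rect>`. Its stroke #ff00ff means score at S424, F1717. After flipping Y the toolpath is (78.6892,221.1587) → (102.6148,221.1587) → (102.6148,112.3583) → (78.6892,112.3583) → (78.6892,221.1587), returning to the start.

Shape 2 is a rectangle drawn with `<path>`. Its stroke #ff8800 means cut at S842, F971. After flipping Y the toolpath is (105.1984,133.2001) → (224.0385,133.2001) → (224.0385,47.3015) → (105.1984,47.3015) → (105.1984,133.2001), returning to the start.

Shape 3 is a rectangle drawn with `<polygon>`. Its stroke #ff00ff means score at S424, F1717. After flipping Y the toolpath is (25.6267,153.3267) → (150.8180,153.3267) → (150.8180,105.8337) → (25.6267,105.8337) → (25.6267,153.3267), returning to the start.

Shape 4 is a rectangle drawn with `<rect>`. Its stroke #ff8800 means cut at S842, F971. After flipping Y the toolpath is (14.6694,202.4283) → (40.1382,202.4283) → (40.1382,147.9047) → (14.6694,147.9047) → (14.6694,202.4283), returning to the start.

Shape 5 is a regular polygon drawn with `<path>`. Its stroke #ff00ff means score at S424, F1717. After flipping Y the toolpath is (27.6148,104.4607) → (24.6280,109.5811) → (27.5690,114.7280) → (33.4968,114.7545) → (36.4836,109.6341) → (33.5426,104.4872) → (27.6148,104.4607), returning to the start.

Shape 6 is a cubic bezier drawn with `<path>`. Its stroke #ff8800 means cut at S842, F971. After flipping Y the toolpath is (63.4594,102.7329) → (75.3722,91.5914) → (110.5403,85.0799) → (156.6931,83.0454) → (201.5598,85.3353) → (232.8699,91.7967) → (238.3528,102.2768).

Shape 7 is a line segment drawn with `<line>`. Its stroke #ff8800 means cut at S842, F971. After flipping Y the toolpath is (191.7407,40.9220) → (216.6693,16.9627).

Shape 8 is a cubic bezier drawn with `<path>`. Its stroke #ff8800 means cut at S842, F971. After flipping Y the toolpath is (90.6355,19.8803) → (97.1900,19.0330) → (116.0909,31.3728) → (140.5593,51.7090) → (163.8162,74.8509) → (179.0828,95.6077) → (179.5800,108.7887).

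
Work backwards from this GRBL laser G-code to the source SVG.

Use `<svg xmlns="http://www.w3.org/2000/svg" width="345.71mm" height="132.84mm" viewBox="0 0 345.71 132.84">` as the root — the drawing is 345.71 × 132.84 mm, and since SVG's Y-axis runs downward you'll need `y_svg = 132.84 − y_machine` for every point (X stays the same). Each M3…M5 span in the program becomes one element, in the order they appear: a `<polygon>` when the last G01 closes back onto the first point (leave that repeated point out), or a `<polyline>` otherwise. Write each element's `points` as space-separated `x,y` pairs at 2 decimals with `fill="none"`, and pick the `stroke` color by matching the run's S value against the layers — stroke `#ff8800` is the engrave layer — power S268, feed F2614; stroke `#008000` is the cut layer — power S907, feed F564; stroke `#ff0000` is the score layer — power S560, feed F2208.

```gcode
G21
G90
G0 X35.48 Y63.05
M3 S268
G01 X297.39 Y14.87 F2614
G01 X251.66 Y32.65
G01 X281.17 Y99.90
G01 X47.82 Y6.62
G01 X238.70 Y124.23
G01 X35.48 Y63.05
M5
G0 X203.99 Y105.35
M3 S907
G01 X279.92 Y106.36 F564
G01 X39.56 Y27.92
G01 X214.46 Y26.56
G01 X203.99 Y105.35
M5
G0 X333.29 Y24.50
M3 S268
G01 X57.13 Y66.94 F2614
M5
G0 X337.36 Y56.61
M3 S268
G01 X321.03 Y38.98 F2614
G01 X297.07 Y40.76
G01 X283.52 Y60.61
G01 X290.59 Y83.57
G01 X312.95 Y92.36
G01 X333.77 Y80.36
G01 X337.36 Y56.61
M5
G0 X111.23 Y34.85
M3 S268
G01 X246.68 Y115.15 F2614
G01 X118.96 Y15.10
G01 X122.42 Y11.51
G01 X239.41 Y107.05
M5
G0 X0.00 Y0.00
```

<svg xmlns="http://www.w3.org/2000/svg" width="345.71mm" height="132.84mm" viewBox="0 0 345.71 132.84">
  <polygon points="35.48,69.79 297.39,117.97 251.66,100.19 281.17,32.94 47.82,126.22 238.70,8.61" fill="none" stroke="#ff8800"/>
  <polygon points="203.99,27.49 279.92,26.48 39.56,104.92 214.46,106.28" fill="none" stroke="#008000"/>
  <polyline points="333.29,108.34 57.13,65.90" fill="none" stroke="#ff8800"/>
  <polygon points="337.36,76.23 321.03,93.86 297.07,92.08 283.52,72.23 290.59,49.27 312.95,40.48 333.77,52.48" fill="none" stroke="#ff8800"/>
  <polyline points="111.23,97.99 246.68,17.69 118.96,117.74 122.42,121.33 239.41,25.79" fill="none" stroke="#ff8800"/>
</svg>

Machine Y-up, SVG Y-down with viewBox height 132.84, so y_svg = 132.84 − y_machine; X carries over.

Run 1: power S268 maps to stroke `#ff8800` (engrave). The run returns to its start, so emit a `<polygon>` with points (Y-flipped): 35.48,69.79 297.39,117.97 251.66,100.19 281.17,32.94 47.82,126.22 238.70,8.61.

Run 2: the run's S907 means `#008000` (cut). The run returns to its start, so emit a `<polygon>` with points (Y-flipped): 203.99,27.49 279.92,26.48 39.56,104.92 214.46,106.28.

Run 3: power S268 maps to stroke `#ff8800` (engrave). The run is open, so emit a `<polyline>` with points (Y-flipped): 333.29,108.34 57.13,65.90.

Run 4: S268 ⇒ engrave layer `#ff8800`. The run returns to its start, so emit a `<polygon>` with points (Y-flipped): 337.36,76.23 321.03,93.86 297.07,92.08 283.52,72.23 290.59,49.27 312.95,40.48 333.77,52.48.

Run 5: the run's S268 means `#ff8800` (engrave). The run is open, so emit a `<polyline>` with points (Y-flipped): 111.23,97.99 246.68,17.69 118.96,117.74 122.42,121.33 239.41,25.79.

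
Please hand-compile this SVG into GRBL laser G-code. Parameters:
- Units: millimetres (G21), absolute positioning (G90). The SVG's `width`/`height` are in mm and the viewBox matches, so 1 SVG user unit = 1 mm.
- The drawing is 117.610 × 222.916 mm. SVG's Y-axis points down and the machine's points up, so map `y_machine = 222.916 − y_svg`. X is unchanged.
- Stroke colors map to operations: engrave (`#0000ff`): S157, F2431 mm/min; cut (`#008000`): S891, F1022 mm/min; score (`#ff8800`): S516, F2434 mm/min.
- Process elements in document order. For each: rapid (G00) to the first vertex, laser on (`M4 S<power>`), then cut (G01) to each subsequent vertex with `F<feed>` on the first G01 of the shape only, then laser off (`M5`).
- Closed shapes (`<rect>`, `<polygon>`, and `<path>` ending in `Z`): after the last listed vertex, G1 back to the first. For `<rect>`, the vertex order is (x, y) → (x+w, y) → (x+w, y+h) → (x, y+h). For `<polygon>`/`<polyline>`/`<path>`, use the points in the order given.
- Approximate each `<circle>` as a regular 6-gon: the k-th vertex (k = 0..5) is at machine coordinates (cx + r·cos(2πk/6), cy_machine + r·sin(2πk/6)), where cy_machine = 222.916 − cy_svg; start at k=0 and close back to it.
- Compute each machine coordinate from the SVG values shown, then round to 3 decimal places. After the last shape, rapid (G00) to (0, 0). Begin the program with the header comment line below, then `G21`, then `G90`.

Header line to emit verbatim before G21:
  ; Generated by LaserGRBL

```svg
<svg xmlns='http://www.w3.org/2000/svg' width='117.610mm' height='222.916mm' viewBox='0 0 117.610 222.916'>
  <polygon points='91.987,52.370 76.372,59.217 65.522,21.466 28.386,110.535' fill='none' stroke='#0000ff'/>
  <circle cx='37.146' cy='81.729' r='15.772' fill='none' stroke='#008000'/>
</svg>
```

; Generated by LaserGRBL
G21
G90
G00 X91.987 Y170.546
M4 S157
G01 X76.372 Y163.699 F2431
G01 X65.522 Y201.450
G01 X28.386 Y112.381
G01 X91.987 Y170.546
M5
G00 X52.918 Y141.187
M4 S891
G01 X45.032 Y154.846 F1022
G01 X29.260 Y154.846
G01 X21.374 Y141.187
G01 X29.260 Y127.528
G01 X45.032 Y127.528
G01 X52.918 Y141.187
M5
G00 X0.000 Y0.000

Since the viewBox matches the mm dimensions, user units are millimetres directly. The only transform is the Y-flip y_m = 222.916 − y_svg.

Shape 1 is a closed polygon drawn with `<polygon>`. Its stroke #0000ff means engrave at S157, F2431. After flipping Y the toolpath is (91.987,170.546) → (76.372,163.699) → (65.522,201.450) → (28.386,112.381) → (91.987,170.546), returning to the start.

Shape 2 is a circle drawn with `<circle>`. Its stroke #008000 means cut at S891, F1022. After flipping Y the toolpath is (52.918,141.187) → (45.032,154.846) → (29.260,154.846) → (21.374,141.187) → (29.260,127.528) → (45.032,127.528) → (52.918,141.187), returning to the start.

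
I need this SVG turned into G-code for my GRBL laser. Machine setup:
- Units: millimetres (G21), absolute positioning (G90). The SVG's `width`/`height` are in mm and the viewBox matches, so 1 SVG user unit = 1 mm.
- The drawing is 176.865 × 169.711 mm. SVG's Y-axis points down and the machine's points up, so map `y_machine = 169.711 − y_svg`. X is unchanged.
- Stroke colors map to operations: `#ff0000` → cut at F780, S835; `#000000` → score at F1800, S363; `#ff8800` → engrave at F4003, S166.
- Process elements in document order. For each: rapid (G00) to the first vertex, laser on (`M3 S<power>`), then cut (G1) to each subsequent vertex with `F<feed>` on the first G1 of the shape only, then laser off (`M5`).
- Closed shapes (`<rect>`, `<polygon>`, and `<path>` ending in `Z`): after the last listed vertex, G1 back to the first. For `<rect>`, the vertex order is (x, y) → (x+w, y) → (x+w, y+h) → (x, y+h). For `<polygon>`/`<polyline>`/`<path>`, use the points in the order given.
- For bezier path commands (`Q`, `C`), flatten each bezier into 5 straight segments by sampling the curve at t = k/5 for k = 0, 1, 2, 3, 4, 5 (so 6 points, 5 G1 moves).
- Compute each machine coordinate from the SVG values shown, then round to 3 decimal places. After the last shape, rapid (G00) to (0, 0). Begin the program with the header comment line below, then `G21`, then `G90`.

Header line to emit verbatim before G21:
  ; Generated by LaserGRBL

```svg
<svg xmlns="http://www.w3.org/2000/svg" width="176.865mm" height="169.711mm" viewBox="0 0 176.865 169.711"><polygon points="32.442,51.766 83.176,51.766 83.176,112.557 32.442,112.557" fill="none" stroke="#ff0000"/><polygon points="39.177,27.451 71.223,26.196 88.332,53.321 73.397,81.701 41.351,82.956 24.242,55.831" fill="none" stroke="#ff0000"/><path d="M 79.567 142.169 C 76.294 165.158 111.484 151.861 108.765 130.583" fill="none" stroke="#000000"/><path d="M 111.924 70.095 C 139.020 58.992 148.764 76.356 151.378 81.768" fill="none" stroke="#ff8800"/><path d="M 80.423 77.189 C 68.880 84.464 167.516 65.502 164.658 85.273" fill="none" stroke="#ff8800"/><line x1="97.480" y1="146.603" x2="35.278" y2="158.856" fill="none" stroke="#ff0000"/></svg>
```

; Generated by LaserGRBL
G21
G90
G00 X32.442 Y117.945
M3 S835
G1 X83.176 Y117.945 F780
G1 X83.176 Y57.154
G1 X32.442 Y57.154
G1 X32.442 Y117.945
M5
G00 X39.177 Y142.260
M3 S835
G1 X71.223 Y143.515 F780
G1 X88.332 Y116.390
G1 X73.397 Y88.010
G1 X41.351 Y86.755
G1 X24.242 Y113.880
G1 X39.177 Y142.260
M5
G00 X79.567 Y27.542
M3 S363
G1 X81.608 Y17.876 F1800
G1 X89.214 Y15.561
G1 X98.719 Y19.237
G1 X106.458 Y27.545
G1 X108.765 Y39.128
M5
G00 X111.924 Y99.616
M3 S166
G1 X126.181 Y103.185 F4003
G1 X136.764 Y101.862
G1 X144.165 Y97.588
G1 X148.872 Y92.301
G1 X151.378 Y87.943
M5
G00 X80.423 Y92.522
M3 S166
G1 X85.025 Y90.786 F4003
G1 X105.910 Y92.228
G1 X132.918 Y93.729
G1 X155.887 Y92.172
G1 X164.658 Y84.438
M5
G00 X97.480 Y23.108
M3 S835
G1 X35.278 Y10.855 F780
M5
G00 X0.000 Y0.000

1 u = 1 mm; y_m = 169.711 − y.

[1] `<polygon>` rectangle, #ff0000→cut S835 F780: (32.442,117.945) → (83.176,117.945) → (83.176,57.154) → (32.442,57.154) → (32.442,117.945) (closed)

[2] `<polygon>` regular polygon, #ff0000→cut S835 F780: (39.177,142.260) → (71.223,143.515) → (88.332,116.390) → (73.397,88.010) → (41.351,86.755) → (24.242,113.880) → (39.177,142.260) (closed)

[3] `<path>` cubic bezier, #000000→score S363 F1800: (79.567,27.542) → (81.608,17.876) → (89.214,15.561) → (98.719,19.237) → (106.458,27.545) → (108.765,39.128)

[4] `<path>` cubic bezier, #ff8800→engrave S166 F4003: (111.924,99.616) → (126.181,103.185) → (136.764,101.862) → (144.165,97.588) → (148.872,92.301) → (151.378,87.943)

[5] `<path>` cubic bezier, #ff8800→engrave S166 F4003: (80.423,92.522) → (85.025,90.786) → (105.910,92.228) → (132.918,93.729) → (155.887,92.172) → (164.658,84.438)

[6] `<line>` line segment, #ff0000→cut S835 F780: (97.480,23.108) → (35.278,10.855)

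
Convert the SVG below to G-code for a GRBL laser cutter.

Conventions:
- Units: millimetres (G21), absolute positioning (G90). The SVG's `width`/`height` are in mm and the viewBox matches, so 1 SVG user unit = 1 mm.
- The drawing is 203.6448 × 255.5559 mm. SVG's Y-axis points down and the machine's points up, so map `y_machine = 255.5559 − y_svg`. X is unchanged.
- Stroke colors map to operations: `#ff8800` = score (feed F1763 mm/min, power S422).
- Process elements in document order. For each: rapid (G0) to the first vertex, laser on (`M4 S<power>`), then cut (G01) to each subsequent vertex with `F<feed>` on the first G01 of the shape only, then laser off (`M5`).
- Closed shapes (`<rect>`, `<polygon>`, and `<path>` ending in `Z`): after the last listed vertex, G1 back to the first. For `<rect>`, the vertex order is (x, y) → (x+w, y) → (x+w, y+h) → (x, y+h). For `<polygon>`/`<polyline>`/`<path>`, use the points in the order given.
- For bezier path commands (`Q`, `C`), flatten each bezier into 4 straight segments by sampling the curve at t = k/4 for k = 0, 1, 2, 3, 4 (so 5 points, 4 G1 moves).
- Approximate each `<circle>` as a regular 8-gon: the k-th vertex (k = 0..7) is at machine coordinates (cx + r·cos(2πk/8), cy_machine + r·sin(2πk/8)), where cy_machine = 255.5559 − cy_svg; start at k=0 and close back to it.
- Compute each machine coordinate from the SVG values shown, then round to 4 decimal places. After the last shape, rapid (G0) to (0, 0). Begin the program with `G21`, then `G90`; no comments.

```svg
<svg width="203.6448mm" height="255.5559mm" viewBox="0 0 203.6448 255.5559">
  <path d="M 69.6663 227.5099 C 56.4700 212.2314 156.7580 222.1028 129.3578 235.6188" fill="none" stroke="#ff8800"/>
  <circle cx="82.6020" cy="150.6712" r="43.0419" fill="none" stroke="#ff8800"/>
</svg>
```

G21
G90
G0 X69.6663 Y28.0460
M4 S422
G01 X77.2791 Y35.1253 F1763
G01 X104.8385 Y34.7895
G01 X129.7347 Y29.0547
G01 X129.3578 Y19.9371
M5
G0 X125.6439 Y104.8847
M4 S422
G01 X113.0372 Y135.3199 F1763
G01 X82.6020 Y147.9266
G01 X52.1668 Y135.3199
G01 X39.5601 Y104.8847
G01 X52.1668 Y74.4495
G01 X82.6020 Y61.8428
G01 X113.0372 Y74.4495
G01 X125.6439 Y104.8847
M5
G0 X0.0000 Y0.0000

1 u = 1 mm; y_m = 255.5559 − y.

[1] `<path>` cubic bezier, #ff8800→score S422 F1763: (69.6663,28.0460) → (77.2791,35.1253) → (104.8385,34.7895) → (129.7347,29.0547) → (129.3578,19.9371)

[2] `<circle>` circle, #ff8800→score S422 F1763: (125.6439,104.8847) → (113.0372,135.3199) → (82.6020,147.9266) → (52.1668,135.3199) → (39.5601,104.8847) → (52.1668,74.4495) → (82.6020,61.8428) → (113.0372,74.4495) → (125.6439,104.8847) (closed)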